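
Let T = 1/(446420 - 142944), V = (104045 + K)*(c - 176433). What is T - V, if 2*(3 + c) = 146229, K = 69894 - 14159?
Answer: 5009997054422521/303476 ≈ 1.6509e+10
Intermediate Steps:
K = 55735
c = 146223/2 (c = -3 + (1/2)*146229 = -3 + 146229/2 = 146223/2 ≈ 73112.)
V = -16508709270 (V = (104045 + 55735)*(146223/2 - 176433) = 159780*(-206643/2) = -16508709270)
T = 1/303476 ≈ 3.2952e-6
T - V = 1/303476 - 1*(-16508709270) = 1/303476 + 16508709270 = 5009997054422521/303476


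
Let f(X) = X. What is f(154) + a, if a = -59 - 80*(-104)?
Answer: 8415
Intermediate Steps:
a = 8261 (a = -59 + 8320 = 8261)
f(154) + a = 154 + 8261 = 8415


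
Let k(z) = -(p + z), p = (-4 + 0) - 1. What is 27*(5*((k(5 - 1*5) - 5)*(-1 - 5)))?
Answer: 0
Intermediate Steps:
p = -5 (p = -4 - 1 = -5)
k(z) = 5 - z (k(z) = -(-5 + z) = 5 - z)
27*(5*((k(5 - 1*5) - 5)*(-1 - 5))) = 27*(5*(((5 - (5 - 1*5)) - 5)*(-1 - 5))) = 27*(5*(((5 - (5 - 5)) - 5)*(-6))) = 27*(5*(((5 - 1*0) - 5)*(-6))) = 27*(5*(((5 + 0) - 5)*(-6))) = 27*(5*((5 - 5)*(-6))) = 27*(5*(0*(-6))) = 27*(5*0) = 27*0 = 0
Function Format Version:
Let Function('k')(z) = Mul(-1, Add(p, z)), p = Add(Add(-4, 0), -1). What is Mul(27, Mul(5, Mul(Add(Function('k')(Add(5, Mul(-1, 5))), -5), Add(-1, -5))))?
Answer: 0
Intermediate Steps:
p = -5 (p = Add(-4, -1) = -5)
Function('k')(z) = Add(5, Mul(-1, z)) (Function('k')(z) = Mul(-1, Add(-5, z)) = Add(5, Mul(-1, z)))
Mul(27, Mul(5, Mul(Add(Function('k')(Add(5, Mul(-1, 5))), -5), Add(-1, -5)))) = Mul(27, Mul(5, Mul(Add(Add(5, Mul(-1, Add(5, Mul(-1, 5)))), -5), Add(-1, -5)))) = Mul(27, Mul(5, Mul(Add(Add(5, Mul(-1, Add(5, -5))), -5), -6))) = Mul(27, Mul(5, Mul(Add(Add(5, Mul(-1, 0)), -5), -6))) = Mul(27, Mul(5, Mul(Add(Add(5, 0), -5), -6))) = Mul(27, Mul(5, Mul(Add(5, -5), -6))) = Mul(27, Mul(5, Mul(0, -6))) = Mul(27, Mul(5, 0)) = Mul(27, 0) = 0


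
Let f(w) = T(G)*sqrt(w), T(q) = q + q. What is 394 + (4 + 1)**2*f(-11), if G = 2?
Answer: 394 + 100*I*sqrt(11) ≈ 394.0 + 331.66*I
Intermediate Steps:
T(q) = 2*q
f(w) = 4*sqrt(w) (f(w) = (2*2)*sqrt(w) = 4*sqrt(w))
394 + (4 + 1)**2*f(-11) = 394 + (4 + 1)**2*(4*sqrt(-11)) = 394 + 5**2*(4*(I*sqrt(11))) = 394 + 25*(4*I*sqrt(11)) = 394 + 100*I*sqrt(11)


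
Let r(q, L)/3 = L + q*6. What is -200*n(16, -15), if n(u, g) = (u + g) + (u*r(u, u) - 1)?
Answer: -1075200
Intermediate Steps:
r(q, L) = 3*L + 18*q (r(q, L) = 3*(L + q*6) = 3*(L + 6*q) = 3*L + 18*q)
n(u, g) = -1 + g + u + 21*u**2 (n(u, g) = (u + g) + (u*(3*u + 18*u) - 1) = (g + u) + (u*(21*u) - 1) = (g + u) + (21*u**2 - 1) = (g + u) + (-1 + 21*u**2) = -1 + g + u + 21*u**2)
-200*n(16, -15) = -200*(-1 - 15 + 16 + 21*16**2) = -200*(-1 - 15 + 16 + 21*256) = -200*(-1 - 15 + 16 + 5376) = -200*5376 = -1075200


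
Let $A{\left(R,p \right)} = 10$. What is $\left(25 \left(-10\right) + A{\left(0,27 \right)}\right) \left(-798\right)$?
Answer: $191520$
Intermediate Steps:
$\left(25 \left(-10\right) + A{\left(0,27 \right)}\right) \left(-798\right) = \left(25 \left(-10\right) + 10\right) \left(-798\right) = \left(-250 + 10\right) \left(-798\right) = \left(-240\right) \left(-798\right) = 191520$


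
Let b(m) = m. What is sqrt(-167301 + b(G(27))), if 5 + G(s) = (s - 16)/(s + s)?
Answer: I*sqrt(54207078)/18 ≈ 409.03*I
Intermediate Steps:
G(s) = -5 + (-16 + s)/(2*s) (G(s) = -5 + (s - 16)/(s + s) = -5 + (-16 + s)/((2*s)) = -5 + (-16 + s)*(1/(2*s)) = -5 + (-16 + s)/(2*s))
sqrt(-167301 + b(G(27))) = sqrt(-167301 + (-9/2 - 8/27)) = sqrt(-167301 - 259/54) = sqrt(-9034513/54) = I*sqrt(54207078)/18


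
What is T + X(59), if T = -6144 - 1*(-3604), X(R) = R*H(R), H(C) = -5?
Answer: -2835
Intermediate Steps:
X(R) = -5*R (X(R) = R*(-5) = -5*R)
T = -2540 (T = -6144 + 3604 = -2540)
T + X(59) = -2540 - 5*59 = -2540 - 295 = -2835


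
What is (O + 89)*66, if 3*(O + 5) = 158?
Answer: 9020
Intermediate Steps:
O = 143/3 (O = -5 + (⅓)*158 = -5 + 158/3 = 143/3 ≈ 47.667)
(O + 89)*66 = (143/3 + 89)*66 = (410/3)*66 = 9020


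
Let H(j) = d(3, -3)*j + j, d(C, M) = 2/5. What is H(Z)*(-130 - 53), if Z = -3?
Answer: 3843/5 ≈ 768.60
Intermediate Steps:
d(C, M) = ⅖ (d(C, M) = 2*(⅕) = ⅖)
H(j) = 7*j/5 (H(j) = 2*j/5 + j = 7*j/5)
H(Z)*(-130 - 53) = ((7/5)*(-3))*(-130 - 53) = -21/5*(-183) = 3843/5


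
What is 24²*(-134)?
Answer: -77184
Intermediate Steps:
24²*(-134) = 576*(-134) = -77184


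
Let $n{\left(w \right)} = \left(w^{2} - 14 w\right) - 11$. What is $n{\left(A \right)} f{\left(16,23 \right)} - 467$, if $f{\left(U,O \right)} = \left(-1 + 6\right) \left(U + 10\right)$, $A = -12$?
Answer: $38663$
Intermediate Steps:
$n{\left(w \right)} = -11 + w^{2} - 14 w$
$f{\left(U,O \right)} = 50 + 5 U$ ($f{\left(U,O \right)} = 5 \left(10 + U\right) = 50 + 5 U$)
$n{\left(A \right)} f{\left(16,23 \right)} - 467 = \left(-11 + \left(-12\right)^{2} - -168\right) \left(50 + 5 \cdot 16\right) - 467 = \left(-11 + 144 + 168\right) \left(50 + 80\right) - 467 = 301 \cdot 130 - 467 = 39130 - 467 = 38663$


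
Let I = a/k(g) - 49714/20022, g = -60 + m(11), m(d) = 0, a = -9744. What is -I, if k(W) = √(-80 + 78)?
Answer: 24857/10011 - 4872*I*√2 ≈ 2.483 - 6890.0*I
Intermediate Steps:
g = -60 (g = -60 + 0 = -60)
k(W) = I*√2 (k(W) = √(-2) = I*√2)
I = -24857/10011 + 4872*I*√2 (I = -9744*(-I*√2/2) - 49714/20022 = -(-4872)*I*√2 - 49714*1/20022 = 4872*I*√2 - 24857/10011 = -24857/10011 + 4872*I*√2 ≈ -2.483 + 6890.0*I)
-I = -(-24857/10011 + 4872*I*√2) = 24857/10011 - 4872*I*√2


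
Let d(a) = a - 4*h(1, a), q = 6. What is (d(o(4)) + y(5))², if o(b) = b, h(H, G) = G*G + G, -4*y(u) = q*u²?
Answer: 51529/4 ≈ 12882.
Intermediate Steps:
y(u) = -3*u²/2
h(H, G) = G + G² (h(H, G) = G² + G = G + G²)
d(a) = a - 4*a*(1 + a)
(d(o(4)) + y(5))² = (4*(-3 - 4*4) - 3/2*5²)² = (4*(-3 - 16) - 3/2*25)² = (4*(-19) - 75/2)² = (-76 - 75/2)² = (-227/2)² = 51529/4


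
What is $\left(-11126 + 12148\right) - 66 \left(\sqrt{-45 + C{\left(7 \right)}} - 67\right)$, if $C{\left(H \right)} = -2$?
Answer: $5444 - 66 i \sqrt{47} \approx 5444.0 - 452.47 i$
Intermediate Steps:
$\left(-11126 + 12148\right) - 66 \left(\sqrt{-45 + C{\left(7 \right)}} - 67\right) = \left(-11126 + 12148\right) - 66 \left(\sqrt{-45 - 2} - 67\right) = 1022 - 66 \left(\sqrt{-47} - 67\right) = 1022 - 66 \left(i \sqrt{47} - 67\right) = 1022 - 66 \left(-67 + i \sqrt{47}\right) = 1022 + \left(4422 - 66 i \sqrt{47}\right) = 5444 - 66 i \sqrt{47}$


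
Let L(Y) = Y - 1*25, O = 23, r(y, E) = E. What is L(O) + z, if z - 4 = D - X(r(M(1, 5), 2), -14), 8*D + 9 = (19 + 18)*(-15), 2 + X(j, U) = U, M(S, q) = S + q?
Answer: -105/2 ≈ -52.500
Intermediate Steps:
X(j, U) = -2 + U
D = -141/2 (D = -9/8 + ((19 + 18)*(-15))/8 = -9/8 + (37*(-15))/8 = -9/8 + (⅛)*(-555) = -9/8 - 555/8 = -141/2 ≈ -70.500)
L(Y) = -25 + Y (L(Y) = Y - 25 = -25 + Y)
z = -101/2 (z = 4 + (-141/2 - (-2 - 14)) = 4 + (-141/2 - 1*(-16)) = 4 + (-141/2 + 16) = 4 - 109/2 = -101/2 ≈ -50.500)
L(O) + z = (-25 + 23) - 101/2 = -2 - 101/2 = -105/2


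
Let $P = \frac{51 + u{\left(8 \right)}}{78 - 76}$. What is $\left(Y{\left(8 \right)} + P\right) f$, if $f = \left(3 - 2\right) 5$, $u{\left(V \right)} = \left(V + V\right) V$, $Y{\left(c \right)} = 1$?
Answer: $\frac{905}{2} \approx 452.5$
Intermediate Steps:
$u{\left(V \right)} = 2 V^{2}$ ($u{\left(V \right)} = 2 V V = 2 V^{2}$)
$P = \frac{179}{2}$ ($P = \frac{51 + 2 \cdot 8^{2}}{78 - 76} = \frac{51 + 2 \cdot 64}{2} = \left(51 + 128\right) \frac{1}{2} = 179 \cdot \frac{1}{2} = \frac{179}{2} \approx 89.5$)
$f = 5$ ($f = 1 \cdot 5 = 5$)
$\left(Y{\left(8 \right)} + P\right) f = \left(1 + \frac{179}{2}\right) 5 = \frac{181}{2} \cdot 5 = \frac{905}{2}$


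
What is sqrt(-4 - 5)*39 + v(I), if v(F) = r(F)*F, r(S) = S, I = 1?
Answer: 1 + 117*I ≈ 1.0 + 117.0*I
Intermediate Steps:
v(F) = F**2 (v(F) = F*F = F**2)
sqrt(-4 - 5)*39 + v(I) = sqrt(-4 - 5)*39 + 1**2 = sqrt(-9)*39 + 1 = (3*I)*39 + 1 = 117*I + 1 = 1 + 117*I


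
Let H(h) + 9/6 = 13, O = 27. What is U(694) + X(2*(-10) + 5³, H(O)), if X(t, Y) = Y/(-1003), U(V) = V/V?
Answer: 1983/2006 ≈ 0.98853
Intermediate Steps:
H(h) = 23/2 (H(h) = -3/2 + 13 = 23/2)
U(V) = 1
X(t, Y) = -Y/1003 (X(t, Y) = Y*(-1/1003) = -Y/1003)
U(694) + X(2*(-10) + 5³, H(O)) = 1 - 1/1003*23/2 = 1 - 23/2006 = 1983/2006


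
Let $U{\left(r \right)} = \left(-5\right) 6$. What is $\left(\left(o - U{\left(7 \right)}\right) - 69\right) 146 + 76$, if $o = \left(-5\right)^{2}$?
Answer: $-1968$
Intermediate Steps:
$U{\left(r \right)} = -30$
$o = 25$
$\left(\left(o - U{\left(7 \right)}\right) - 69\right) 146 + 76 = \left(\left(25 - -30\right) - 69\right) 146 + 76 = \left(\left(25 + 30\right) - 69\right) 146 + 76 = \left(55 - 69\right) 146 + 76 = \left(-14\right) 146 + 76 = -2044 + 76 = -1968$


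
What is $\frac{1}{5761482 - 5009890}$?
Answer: $\frac{1}{751592} \approx 1.3305 \cdot 10^{-6}$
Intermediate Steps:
$\frac{1}{5761482 - 5009890} = \frac{1}{751592}$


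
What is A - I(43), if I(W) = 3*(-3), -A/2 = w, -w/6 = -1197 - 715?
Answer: -22935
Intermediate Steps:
w = 11472 (w = -6*(-1197 - 715) = -6*(-1912) = 11472)
A = -22944 (A = -2*11472 = -22944)
I(W) = -9
A - I(43) = -22944 - 1*(-9) = -22944 + 9 = -22935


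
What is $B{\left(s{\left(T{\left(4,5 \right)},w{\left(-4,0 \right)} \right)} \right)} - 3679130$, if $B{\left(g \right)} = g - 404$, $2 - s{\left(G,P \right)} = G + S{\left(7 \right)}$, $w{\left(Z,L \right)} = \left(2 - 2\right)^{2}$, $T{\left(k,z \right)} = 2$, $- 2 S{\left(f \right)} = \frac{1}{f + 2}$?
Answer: $- \frac{66231611}{18} \approx -3.6795 \cdot 10^{6}$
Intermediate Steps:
$S{\left(f \right)} = - \frac{1}{2 \left(2 + f\right)}$ ($S{\left(f \right)} = - \frac{1}{2 \left(f + 2\right)} = - \frac{1}{2 \left(2 + f\right)}$)
$w{\left(Z,L \right)} = 0$ ($w{\left(Z,L \right)} = 0^{2} = 0$)
$s{\left(G,P \right)} = \frac{37}{18} - G$ ($s{\left(G,P \right)} = 2 - \left(G - \frac{1}{4 + 2 \cdot 7}\right) = 2 - \left(G - \frac{1}{4 + 14}\right) = 2 - \left(G - \frac{1}{18}\right) = 2 - \left(- \frac{1}{18} + G\right) = \frac{37}{18} - G$)
$B{\left(g \right)} = -404 + g$
$B{\left(s{\left(T{\left(4,5 \right)},w{\left(-4,0 \right)} \right)} \right)} - 3679130 = \left(-404 + \left(\frac{37}{18} - 2\right)\right) - 3679130 = \left(-404 + \frac{1}{18}\right) - 3679130 = - \frac{7271}{18} - 3679130 = - \frac{66231611}{18}$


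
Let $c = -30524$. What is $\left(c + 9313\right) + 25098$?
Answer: $3887$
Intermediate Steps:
$\left(c + 9313\right) + 25098 = \left(-30524 + 9313\right) + 25098 = -21211 + 25098 = 3887$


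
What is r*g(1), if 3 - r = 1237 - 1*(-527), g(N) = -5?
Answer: 8805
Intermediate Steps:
r = -1761 (r = 3 - (1237 - 1*(-527)) = 3 - (1237 + 527) = 3 - 1*1764 = 3 - 1764 = -1761)
r*g(1) = -1761*(-5) = 8805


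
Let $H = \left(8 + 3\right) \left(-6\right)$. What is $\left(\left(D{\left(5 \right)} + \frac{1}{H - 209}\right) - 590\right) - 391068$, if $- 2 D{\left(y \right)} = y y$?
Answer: $- \frac{215418777}{550} \approx -3.9167 \cdot 10^{5}$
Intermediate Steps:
$D{\left(y \right)} = - \frac{y^{2}}{2}$ ($D{\left(y \right)} = - \frac{y y}{2} = - \frac{y^{2}}{2}$)
$H = -66$ ($H = 11 \left(-6\right) = -66$)
$\left(\left(D{\left(5 \right)} + \frac{1}{H - 209}\right) - 590\right) - 391068 = \left(\left(- \frac{5^{2}}{2} + \frac{1}{-66 - 209}\right) - 590\right) - 391068 = \left(\left(\left(- \frac{1}{2}\right) 25 + \frac{1}{-275}\right) - 590\right) - 391068 = \left(\left(- \frac{25}{2} - \frac{1}{275}\right) - 590\right) - 391068 = \left(- \frac{6877}{550} - 590\right) - 391068 = - \frac{331377}{550} - 391068 = - \frac{215418777}{550}$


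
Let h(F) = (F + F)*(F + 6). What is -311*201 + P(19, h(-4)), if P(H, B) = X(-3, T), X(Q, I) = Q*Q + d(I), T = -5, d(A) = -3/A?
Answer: -312507/5 ≈ -62501.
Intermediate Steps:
h(F) = 2*F*(6 + F) (h(F) = (2*F)*(6 + F) = 2*F*(6 + F))
X(Q, I) = Q² - 3/I (X(Q, I) = Q*Q - 3/I = Q² - 3/I)
P(H, B) = 48/5 (P(H, B) = (-3)² - 3/(-5) = 9 - 3*(-⅕) = 9 + ⅗ = 48/5)
-311*201 + P(19, h(-4)) = -311*201 + 48/5 = -62511 + 48/5 = -312507/5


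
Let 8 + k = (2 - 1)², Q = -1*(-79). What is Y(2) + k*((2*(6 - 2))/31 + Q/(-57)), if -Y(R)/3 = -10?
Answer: 66961/1767 ≈ 37.895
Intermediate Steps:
Q = 79
Y(R) = 30 (Y(R) = -3*(-10) = 30)
k = -7 (k = -8 + (2 - 1)² = -8 + 1² = -8 + 1 = -7)
Y(2) + k*((2*(6 - 2))/31 + Q/(-57)) = 30 - 7*((2*(6 - 2))/31 + 79/(-57)) = 30 - 7*((2*4)*(1/31) + 79*(-1/57)) = 30 - 7*(8*(1/31) - 79/57) = 30 - 7*(8/31 - 79/57) = 30 - 7*(-1993/1767) = 30 + 13951/1767 = 66961/1767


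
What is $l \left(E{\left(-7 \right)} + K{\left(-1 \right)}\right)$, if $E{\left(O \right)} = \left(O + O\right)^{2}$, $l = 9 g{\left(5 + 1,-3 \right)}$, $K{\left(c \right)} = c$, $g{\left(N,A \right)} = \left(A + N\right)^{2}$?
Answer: $15795$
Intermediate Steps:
$l = 81$ ($l = 9 \left(-3 + \left(5 + 1\right)\right)^{2} = 9 \left(-3 + 6\right)^{2} = 9 \cdot 3^{2} = 9 \cdot 9 = 81$)
$E{\left(O \right)} = 4 O^{2}$ ($E{\left(O \right)} = \left(2 O\right)^{2} = 4 O^{2}$)
$l \left(E{\left(-7 \right)} + K{\left(-1 \right)}\right) = 81 \left(4 \left(-7\right)^{2} - 1\right) = 81 \left(4 \cdot 49 - 1\right) = 81 \left(196 - 1\right) = 81 \cdot 195 = 15795$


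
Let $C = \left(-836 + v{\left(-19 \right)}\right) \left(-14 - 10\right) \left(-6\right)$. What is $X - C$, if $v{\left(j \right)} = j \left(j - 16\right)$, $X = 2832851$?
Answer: $2857475$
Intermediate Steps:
$v{\left(j \right)} = j \left(-16 + j\right)$
$C = -24624$ ($C = \left(-836 - 19 \left(-16 - 19\right)\right) \left(-14 - 10\right) \left(-6\right) = \left(-836 - -665\right) \left(\left(-24\right) \left(-6\right)\right) = \left(-836 + 665\right) 144 = \left(-171\right) 144 = -24624$)
$X - C = 2832851 - -24624 = 2832851 + 24624 = 2857475$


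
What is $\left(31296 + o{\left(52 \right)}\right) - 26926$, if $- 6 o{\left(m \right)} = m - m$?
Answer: $4370$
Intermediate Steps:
$o{\left(m \right)} = 0$ ($o{\left(m \right)} = - \frac{m - m}{6} = \left(- \frac{1}{6}\right) 0 = 0$)
$\left(31296 + o{\left(52 \right)}\right) - 26926 = \left(31296 + 0\right) - 26926 = 31296 - 26926 = 4370$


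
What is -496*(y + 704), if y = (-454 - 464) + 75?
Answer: 68944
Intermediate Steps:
y = -843 (y = -918 + 75 = -843)
-496*(y + 704) = -496*(-843 + 704) = -496*(-139) = 68944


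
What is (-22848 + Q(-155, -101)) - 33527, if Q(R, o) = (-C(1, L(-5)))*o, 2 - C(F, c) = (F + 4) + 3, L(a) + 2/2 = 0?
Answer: -56981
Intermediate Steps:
L(a) = -1 (L(a) = -1 + 0 = -1)
C(F, c) = -5 - F (C(F, c) = 2 - ((F + 4) + 3) = 2 - ((4 + F) + 3) = 2 - (7 + F) = 2 + (-7 - F) = -5 - F)
Q(R, o) = 6*o (Q(R, o) = (-(-5 - 1*1))*o = (-(-5 - 1))*o = (-1*(-6))*o = 6*o)
(-22848 + Q(-155, -101)) - 33527 = (-22848 + 6*(-101)) - 33527 = (-22848 - 606) - 33527 = -23454 - 33527 = -56981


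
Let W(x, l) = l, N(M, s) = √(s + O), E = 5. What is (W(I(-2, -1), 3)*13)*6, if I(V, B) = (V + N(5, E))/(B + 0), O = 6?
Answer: 234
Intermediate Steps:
N(M, s) = √(6 + s) (N(M, s) = √(s + 6) = √(6 + s))
I(V, B) = (V + √11)/B (I(V, B) = (V + √(6 + 5))/(B + 0) = (V + √11)/B)
(W(I(-2, -1), 3)*13)*6 = (3*13)*6 = 39*6 = 234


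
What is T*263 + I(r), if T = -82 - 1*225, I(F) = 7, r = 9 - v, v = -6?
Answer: -80734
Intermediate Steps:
r = 15 (r = 9 - 1*(-6) = 9 + 6 = 15)
T = -307 (T = -82 - 225 = -307)
T*263 + I(r) = -307*263 + 7 = -80741 + 7 = -80734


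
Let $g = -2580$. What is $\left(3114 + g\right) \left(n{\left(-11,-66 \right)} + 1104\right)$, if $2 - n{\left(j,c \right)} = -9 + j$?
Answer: $601284$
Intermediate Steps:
$n{\left(j,c \right)} = 11 - j$ ($n{\left(j,c \right)} = 2 - \left(-9 + j\right) = 11 - j$)
$\left(3114 + g\right) \left(n{\left(-11,-66 \right)} + 1104\right) = \left(3114 - 2580\right) \left(\left(11 - -11\right) + 1104\right) = 534 \left(\left(11 + 11\right) + 1104\right) = 534 \left(22 + 1104\right) = 534 \cdot 1126 = 601284$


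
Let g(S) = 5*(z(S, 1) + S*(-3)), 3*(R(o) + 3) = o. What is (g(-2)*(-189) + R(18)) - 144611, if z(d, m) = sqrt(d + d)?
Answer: -150278 - 1890*I ≈ -1.5028e+5 - 1890.0*I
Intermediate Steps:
R(o) = -3 + o/3
z(d, m) = sqrt(2)*sqrt(d) (z(d, m) = sqrt(2*d) = sqrt(2)*sqrt(d))
g(S) = -15*S + 5*sqrt(2)*sqrt(S) (g(S) = 5*(sqrt(2)*sqrt(S) + S*(-3)) = 5*(sqrt(2)*sqrt(S) - 3*S) = 5*(-3*S + sqrt(2)*sqrt(S)) = -15*S + 5*sqrt(2)*sqrt(S))
(g(-2)*(-189) + R(18)) - 144611 = ((-15*(-2) + 5*sqrt(2)*sqrt(-2))*(-189) + (-3 + (1/3)*18)) - 144611 = ((30 + 5*sqrt(2)*(I*sqrt(2)))*(-189) + (-3 + 6)) - 144611 = ((30 + 10*I)*(-189) + 3) - 144611 = ((-5670 - 1890*I) + 3) - 144611 = (-5667 - 1890*I) - 144611 = -150278 - 1890*I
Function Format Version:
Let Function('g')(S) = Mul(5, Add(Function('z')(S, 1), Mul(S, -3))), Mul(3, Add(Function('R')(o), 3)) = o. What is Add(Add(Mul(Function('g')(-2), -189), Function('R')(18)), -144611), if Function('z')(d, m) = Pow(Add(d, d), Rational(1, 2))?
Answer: Add(-150278, Mul(-1890, I)) ≈ Add(-1.5028e+5, Mul(-1890.0, I))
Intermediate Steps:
Function('R')(o) = Add(-3, Mul(Rational(1, 3), o))
Function('z')(d, m) = Mul(Pow(2, Rational(1, 2)), Pow(d, Rational(1, 2))) (Function('z')(d, m) = Pow(Mul(2, d), Rational(1, 2)) = Mul(Pow(2, Rational(1, 2)), Pow(d, Rational(1, 2))))
Function('g')(S) = Add(Mul(-15, S), Mul(5, Pow(2, Rational(1, 2)), Pow(S, Rational(1, 2)))) (Function('g')(S) = Mul(5, Add(Mul(Pow(2, Rational(1, 2)), Pow(S, Rational(1, 2))), Mul(S, -3))) = Mul(5, Add(Mul(Pow(2, Rational(1, 2)), Pow(S, Rational(1, 2))), Mul(-3, S))) = Mul(5, Add(Mul(-3, S), Mul(Pow(2, Rational(1, 2)), Pow(S, Rational(1, 2))))) = Add(Mul(-15, S), Mul(5, Pow(2, Rational(1, 2)), Pow(S, Rational(1, 2)))))
Add(Add(Mul(Function('g')(-2), -189), Function('R')(18)), -144611) = Add(Add(Mul(Add(Mul(-15, -2), Mul(5, Pow(2, Rational(1, 2)), Pow(-2, Rational(1, 2)))), -189), Add(-3, Mul(Rational(1, 3), 18))), -144611) = Add(Add(Mul(Add(30, Mul(5, Pow(2, Rational(1, 2)), Mul(I, Pow(2, Rational(1, 2))))), -189), Add(-3, 6)), -144611) = Add(Add(Mul(Add(30, Mul(10, I)), -189), 3), -144611) = Add(Add(Add(-5670, Mul(-1890, I)), 3), -144611) = Add(Add(-5667, Mul(-1890, I)), -144611) = Add(-150278, Mul(-1890, I))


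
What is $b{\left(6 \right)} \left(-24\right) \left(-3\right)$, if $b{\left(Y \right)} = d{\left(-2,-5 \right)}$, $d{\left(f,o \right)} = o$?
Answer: $-360$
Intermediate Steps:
$b{\left(Y \right)} = -5$
$b{\left(6 \right)} \left(-24\right) \left(-3\right) = \left(-5\right) \left(-24\right) \left(-3\right) = 120 \left(-3\right) = -360$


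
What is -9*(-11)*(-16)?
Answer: -1584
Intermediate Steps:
-9*(-11)*(-16) = 99*(-16) = -1584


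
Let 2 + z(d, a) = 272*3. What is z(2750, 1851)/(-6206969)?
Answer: -814/6206969 ≈ -0.00013114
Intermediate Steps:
z(d, a) = 814 (z(d, a) = -2 + 272*3 = -2 + 816 = 814)
z(2750, 1851)/(-6206969) = 814/(-6206969) = 814*(-1/6206969) = -814/6206969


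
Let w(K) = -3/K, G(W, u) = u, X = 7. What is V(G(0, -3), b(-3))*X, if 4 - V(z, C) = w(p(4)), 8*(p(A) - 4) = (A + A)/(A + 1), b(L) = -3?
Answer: 33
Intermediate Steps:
p(A) = 4 + A/(4*(1 + A)) (p(A) = 4 + ((A + A)/(A + 1))/8 = 4 + ((2*A)/(1 + A))/8 = 4 + (2*A/(1 + A))/8 = 4 + A/(4*(1 + A)))
V(z, C) = 33/7 (V(z, C) = 4 - (-3)/((16 + 17*4)/(4*(1 + 4))) = 4 - (-3)/((¼)*(16 + 68)/5) = 4 - (-3)/((¼)*(⅕)*84) = 4 - (-3)/21/5 = 4 - (-3)*5/21 = 4 - 1*(-5/7) = 4 + 5/7 = 33/7)
V(G(0, -3), b(-3))*X = (33/7)*7 = 33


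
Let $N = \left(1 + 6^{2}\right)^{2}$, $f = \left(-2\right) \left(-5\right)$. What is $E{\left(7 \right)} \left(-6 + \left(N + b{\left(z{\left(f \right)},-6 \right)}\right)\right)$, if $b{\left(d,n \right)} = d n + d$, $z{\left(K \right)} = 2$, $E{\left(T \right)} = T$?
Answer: $9471$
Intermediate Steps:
$f = 10$
$b{\left(d,n \right)} = d + d n$
$N = 1369$ ($N = \left(1 + 36\right)^{2} = 37^{2} = 1369$)
$E{\left(7 \right)} \left(-6 + \left(N + b{\left(z{\left(f \right)},-6 \right)}\right)\right) = 7 \left(-6 + \left(1369 + 2 \left(1 - 6\right)\right)\right) = 7 \left(-6 + \left(1369 + 2 \left(-5\right)\right)\right) = 7 \left(-6 + \left(1369 - 10\right)\right) = 7 \left(-6 + 1359\right) = 7 \cdot 1353 = 9471$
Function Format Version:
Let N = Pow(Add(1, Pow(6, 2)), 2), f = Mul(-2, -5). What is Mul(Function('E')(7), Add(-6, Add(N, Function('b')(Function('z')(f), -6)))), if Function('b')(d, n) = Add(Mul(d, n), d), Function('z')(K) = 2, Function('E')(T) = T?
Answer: 9471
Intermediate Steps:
f = 10
Function('b')(d, n) = Add(d, Mul(d, n))
N = 1369 (N = Pow(Add(1, 36), 2) = Pow(37, 2) = 1369)
Mul(Function('E')(7), Add(-6, Add(N, Function('b')(Function('z')(f), -6)))) = Mul(7, Add(-6, Add(1369, Mul(2, Add(1, -6))))) = Mul(7, Add(-6, Add(1369, Mul(2, -5)))) = Mul(7, Add(-6, Add(1369, -10))) = Mul(7, Add(-6, 1359)) = Mul(7, 1353) = 9471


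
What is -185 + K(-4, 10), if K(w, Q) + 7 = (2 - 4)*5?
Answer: -202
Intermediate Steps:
K(w, Q) = -17 (K(w, Q) = -7 + (2 - 4)*5 = -7 - 2*5 = -7 - 10 = -17)
-185 + K(-4, 10) = -185 - 17 = -202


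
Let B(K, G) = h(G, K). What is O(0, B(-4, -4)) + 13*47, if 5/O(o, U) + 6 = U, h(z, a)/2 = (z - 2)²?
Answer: 40331/66 ≈ 611.08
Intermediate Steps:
h(z, a) = 2*(-2 + z)² (h(z, a) = 2*(z - 2)² = 2*(-2 + z)²)
B(K, G) = 2*(-2 + G)²
O(o, U) = 5/(-6 + U)
O(0, B(-4, -4)) + 13*47 = 5/(-6 + 2*(-2 - 4)²) + 13*47 = 5/(-6 + 2*(-6)²) + 611 = 5/(-6 + 2*36) + 611 = 5/(-6 + 72) + 611 = 5/66 + 611 = 40331/66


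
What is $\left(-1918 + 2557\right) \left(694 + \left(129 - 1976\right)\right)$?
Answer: $-736767$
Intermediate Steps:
$\left(-1918 + 2557\right) \left(694 + \left(129 - 1976\right)\right) = 639 \left(694 + \left(129 - 1976\right)\right) = 639 \left(694 - 1847\right) = 639 \left(-1153\right) = -736767$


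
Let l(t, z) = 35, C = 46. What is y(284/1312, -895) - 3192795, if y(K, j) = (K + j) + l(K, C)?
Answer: -1047518769/328 ≈ -3.1937e+6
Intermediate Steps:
y(K, j) = 35 + K + j (y(K, j) = (K + j) + 35 = 35 + K + j)
y(284/1312, -895) - 3192795 = (35 + 284/1312 - 895) - 3192795 = (35 + 284*(1/1312) - 895) - 3192795 = (35 + 71/328 - 895) - 3192795 = -282009/328 - 3192795 = -1047518769/328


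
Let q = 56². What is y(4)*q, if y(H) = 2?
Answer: 6272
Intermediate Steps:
q = 3136
y(4)*q = 2*3136 = 6272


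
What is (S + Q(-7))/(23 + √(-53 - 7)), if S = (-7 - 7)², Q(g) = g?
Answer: 4347/589 - 378*I*√15/589 ≈ 7.3803 - 2.4855*I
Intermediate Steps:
S = 196 (S = (-14)² = 196)
(S + Q(-7))/(23 + √(-53 - 7)) = (196 - 7)/(23 + √(-53 - 7)) = 189/(23 + √(-60)) = 189/(23 + 2*I*√15)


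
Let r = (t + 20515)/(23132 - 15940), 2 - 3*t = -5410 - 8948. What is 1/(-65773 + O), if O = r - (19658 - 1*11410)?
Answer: -21576/1597001191 ≈ -1.3510e-5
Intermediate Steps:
t = 14360/3 (t = ⅔ - (-5410 - 8948)/3 = ⅔ - ⅓*(-14358) = ⅔ + 4786 = 14360/3 ≈ 4786.7)
r = 75905/21576 (r = (14360/3 + 20515)/(23132 - 15940) = (75905/3)/7192 = (75905/3)*(1/7192) = 75905/21576 ≈ 3.5180)
O = -177882943/21576 (O = 75905/21576 - (19658 - 1*11410) = 75905/21576 - (19658 - 11410) = 75905/21576 - 1*8248 = 75905/21576 - 8248 = -177882943/21576 ≈ -8244.5)
1/(-65773 + O) = 1/(-65773 - 177882943/21576) = 1/(-1597001191/21576) = -21576/1597001191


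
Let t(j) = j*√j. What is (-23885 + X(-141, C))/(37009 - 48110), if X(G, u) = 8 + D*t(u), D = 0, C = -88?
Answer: 23877/11101 ≈ 2.1509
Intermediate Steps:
t(j) = j^(3/2)
X(G, u) = 8 (X(G, u) = 8 + 0*u^(3/2) = 8 + 0 = 8)
(-23885 + X(-141, C))/(37009 - 48110) = (-23885 + 8)/(37009 - 48110) = -23877/(-11101) = -23877*(-1/11101) = 23877/11101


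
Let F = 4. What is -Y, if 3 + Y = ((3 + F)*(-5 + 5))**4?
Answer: 3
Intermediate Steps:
Y = -3 (Y = -3 + ((3 + 4)*(-5 + 5))**4 = -3 + (7*0)**4 = -3 + 0**4 = -3 + 0 = -3)
-Y = -1*(-3) = 3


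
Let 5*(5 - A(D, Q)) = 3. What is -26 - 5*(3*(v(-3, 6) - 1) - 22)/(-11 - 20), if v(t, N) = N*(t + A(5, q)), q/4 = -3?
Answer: -805/31 ≈ -25.968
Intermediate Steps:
q = -12 (q = 4*(-3) = -12)
A(D, Q) = 22/5 (A(D, Q) = 5 - 1/5*3 = 5 - 3/5 = 22/5)
v(t, N) = N*(22/5 + t) (v(t, N) = N*(t + 22/5) = N*(22/5 + t))
-26 - 5*(3*(v(-3, 6) - 1) - 22)/(-11 - 20) = -26 - 5*(3*((1/5)*6*(22 + 5*(-3)) - 1) - 22)/(-11 - 20) = -26 - 5*(3*((1/5)*6*(22 - 15) - 1) - 22)/(-31) = -26 - 5*(3*((1/5)*6*7 - 1) - 22)*(-1)/31 = -26 - 5*(3*(42/5 - 1) - 22)*(-1)/31 = -26 - 5*(3*(37/5) - 22)*(-1)/31 = -26 - 5*(111/5 - 22)*(-1)/31 = -26 - (-1)/31 = -26 - 5*(-1/155) = -26 + 1/31 = -805/31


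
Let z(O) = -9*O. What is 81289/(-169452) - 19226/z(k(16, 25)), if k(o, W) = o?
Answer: 45085813/338904 ≈ 133.03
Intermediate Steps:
81289/(-169452) - 19226/z(k(16, 25)) = 81289/(-169452) - 19226/((-9*16)) = 81289*(-1/169452) - 19226/(-144) = -81289/169452 - 19226*(-1/144) = -81289/169452 + 9613/72 = 45085813/338904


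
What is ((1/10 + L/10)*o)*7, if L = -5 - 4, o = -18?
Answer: 504/5 ≈ 100.80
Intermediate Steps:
L = -9
((1/10 + L/10)*o)*7 = ((1/10 - 9/10)*(-18))*7 = -4/5*(-18)*7 = (72/5)*7 = 504/5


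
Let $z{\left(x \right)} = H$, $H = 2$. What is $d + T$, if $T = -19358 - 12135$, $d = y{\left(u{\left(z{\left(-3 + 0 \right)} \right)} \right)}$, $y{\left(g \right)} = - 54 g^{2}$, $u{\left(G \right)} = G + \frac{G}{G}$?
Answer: $-31979$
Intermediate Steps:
$z{\left(x \right)} = 2$
$u{\left(G \right)} = 1 + G$ ($u{\left(G \right)} = G + 1 = 1 + G$)
$d = -486$ ($d = - 54 \left(1 + 2\right)^{2} = - 54 \cdot 3^{2} = \left(-54\right) 9 = -486$)
$T = -31493$
$d + T = -486 - 31493 = -31979$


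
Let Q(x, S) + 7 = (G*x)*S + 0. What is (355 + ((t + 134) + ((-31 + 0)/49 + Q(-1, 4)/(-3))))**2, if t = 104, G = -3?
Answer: 7539969889/21609 ≈ 3.4893e+5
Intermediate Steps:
Q(x, S) = -7 - 3*S*x (Q(x, S) = -7 + ((-3*x)*S + 0) = -7 + (-3*S*x + 0) = -7 - 3*S*x)
(355 + ((t + 134) + ((-31 + 0)/49 + Q(-1, 4)/(-3))))**2 = (355 + ((104 + 134) + ((-31 + 0)/49 + (-7 - 3*4*(-1))/(-3))))**2 = (355 + (238 + (-31*1/49 + (-7 + 12)*(-1/3))))**2 = (355 + (238 + (-31/49 + 5*(-1/3))))**2 = (355 + (238 + (-31/49 - 5/3)))**2 = (355 + (238 - 338/147))**2 = (355 + 34648/147)**2 = (86833/147)**2 = 7539969889/21609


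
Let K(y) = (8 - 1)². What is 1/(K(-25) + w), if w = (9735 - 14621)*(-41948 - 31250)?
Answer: 1/357645477 ≈ 2.7961e-9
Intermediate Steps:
K(y) = 49 (K(y) = 7² = 49)
w = 357645428 (w = -4886*(-73198) = 357645428)
1/(K(-25) + w) = 1/(49 + 357645428) = 1/357645477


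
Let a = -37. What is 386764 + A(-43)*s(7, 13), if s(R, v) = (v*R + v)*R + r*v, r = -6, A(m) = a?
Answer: 362714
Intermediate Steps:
A(m) = -37
s(R, v) = -6*v + R*(v + R*v) (s(R, v) = (v*R + v)*R - 6*v = (R*v + v)*R - 6*v = (v + R*v)*R - 6*v = R*(v + R*v) - 6*v = -6*v + R*(v + R*v))
386764 + A(-43)*s(7, 13) = 386764 - 481*(-6 + 7 + 7²) = 386764 - 481*(-6 + 7 + 49) = 386764 - 481*50 = 386764 - 37*650 = 386764 - 24050 = 362714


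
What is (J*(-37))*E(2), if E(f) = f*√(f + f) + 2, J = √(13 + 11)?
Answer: -444*√6 ≈ -1087.6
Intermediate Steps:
J = 2*√6 (J = √24 = 2*√6 ≈ 4.8990)
E(f) = 2 + √2*f^(3/2) (E(f) = f*√(2*f) + 2 = f*(√2*√f) + 2 = √2*f^(3/2) + 2 = 2 + √2*f^(3/2))
(J*(-37))*E(2) = ((2*√6)*(-37))*(2 + √2*2^(3/2)) = (-74*√6)*(2 + √2*(2*√2)) = (-74*√6)*(2 + 4) = -74*√6*6 = -444*√6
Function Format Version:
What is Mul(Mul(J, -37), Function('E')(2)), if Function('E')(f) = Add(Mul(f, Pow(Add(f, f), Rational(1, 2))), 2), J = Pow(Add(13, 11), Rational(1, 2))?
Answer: Mul(-444, Pow(6, Rational(1, 2))) ≈ -1087.6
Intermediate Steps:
J = Mul(2, Pow(6, Rational(1, 2))) (J = Pow(24, Rational(1, 2)) = Mul(2, Pow(6, Rational(1, 2))) ≈ 4.8990)
Function('E')(f) = Add(2, Mul(Pow(2, Rational(1, 2)), Pow(f, Rational(3, 2)))) (Function('E')(f) = Add(Mul(f, Pow(Mul(2, f), Rational(1, 2))), 2) = Add(Mul(f, Mul(Pow(2, Rational(1, 2)), Pow(f, Rational(1, 2)))), 2) = Add(Mul(Pow(2, Rational(1, 2)), Pow(f, Rational(3, 2))), 2) = Add(2, Mul(Pow(2, Rational(1, 2)), Pow(f, Rational(3, 2)))))
Mul(Mul(J, -37), Function('E')(2)) = Mul(Mul(Mul(2, Pow(6, Rational(1, 2))), -37), Add(2, Mul(Pow(2, Rational(1, 2)), Pow(2, Rational(3, 2))))) = Mul(Mul(-74, Pow(6, Rational(1, 2))), Add(2, Mul(Pow(2, Rational(1, 2)), Mul(2, Pow(2, Rational(1, 2)))))) = Mul(Mul(-74, Pow(6, Rational(1, 2))), Add(2, 4)) = Mul(Mul(-74, Pow(6, Rational(1, 2))), 6) = Mul(-444, Pow(6, Rational(1, 2)))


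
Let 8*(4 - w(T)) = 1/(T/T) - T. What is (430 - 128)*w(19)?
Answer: 3775/2 ≈ 1887.5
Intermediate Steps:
w(T) = 31/8 + T/8 (w(T) = 4 - (1/(T/T) - T)/8 = 4 - (1/1 - T)/8 = 4 - (1 - T)/8 = 4 + (-⅛ + T/8) = 31/8 + T/8)
(430 - 128)*w(19) = (430 - 128)*(31/8 + (⅛)*19) = 302*(31/8 + 19/8) = 302*(25/4) = 3775/2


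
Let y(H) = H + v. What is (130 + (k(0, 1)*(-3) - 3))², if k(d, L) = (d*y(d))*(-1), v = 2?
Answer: 16129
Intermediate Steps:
y(H) = 2 + H (y(H) = H + 2 = 2 + H)
k(d, L) = -d*(2 + d) (k(d, L) = (d*(2 + d))*(-1) = -d*(2 + d))
(130 + (k(0, 1)*(-3) - 3))² = (130 + (-1*0*(2 + 0)*(-3) - 3))² = (130 + (-1*0*2*(-3) - 3))² = (130 + (0*(-3) - 3))² = (130 + (0 - 3))² = (130 - 3)² = 127² = 16129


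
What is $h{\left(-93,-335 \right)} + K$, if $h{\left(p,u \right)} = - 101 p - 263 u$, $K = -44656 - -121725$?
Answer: $174567$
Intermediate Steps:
$K = 77069$ ($K = -44656 + 121725 = 77069$)
$h{\left(p,u \right)} = - 263 u - 101 p$
$h{\left(-93,-335 \right)} + K = \left(\left(-263\right) \left(-335\right) - -9393\right) + 77069 = \left(88105 + 9393\right) + 77069 = 97498 + 77069 = 174567$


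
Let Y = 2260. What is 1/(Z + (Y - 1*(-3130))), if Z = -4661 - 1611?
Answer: -1/882 ≈ -0.0011338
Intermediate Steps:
Z = -6272
1/(Z + (Y - 1*(-3130))) = 1/(-6272 + (2260 - 1*(-3130))) = 1/(-6272 + (2260 + 3130)) = 1/(-6272 + 5390) = 1/(-882) = -1/882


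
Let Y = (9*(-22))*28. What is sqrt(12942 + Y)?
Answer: 3*sqrt(822) ≈ 86.012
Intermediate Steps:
Y = -5544 (Y = -198*28 = -5544)
sqrt(12942 + Y) = sqrt(12942 - 5544) = sqrt(7398) = 3*sqrt(822)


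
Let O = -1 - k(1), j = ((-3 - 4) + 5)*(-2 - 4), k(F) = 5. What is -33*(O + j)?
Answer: -198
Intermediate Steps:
j = 12 (j = (-7 + 5)*(-6) = -2*(-6) = 12)
O = -6 (O = -1 - 1*5 = -1 - 5 = -6)
-33*(O + j) = -33*(-6 + 12) = -33*6 = -198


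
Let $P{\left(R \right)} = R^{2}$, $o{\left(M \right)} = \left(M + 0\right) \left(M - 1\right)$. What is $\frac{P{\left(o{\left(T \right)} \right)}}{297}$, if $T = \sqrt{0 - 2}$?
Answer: $\frac{2}{297} + \frac{4 i \sqrt{2}}{297} \approx 0.006734 + 0.019047 i$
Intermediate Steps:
$T = i \sqrt{2}$ ($T = \sqrt{-2} = i \sqrt{2} \approx 1.4142 i$)
$o{\left(M \right)} = M \left(-1 + M\right)$
$\frac{P{\left(o{\left(T \right)} \right)}}{297} = \frac{\left(i \sqrt{2} \left(-1 + i \sqrt{2}\right)\right)^{2}}{297} = \left(i \sqrt{2} \left(-1 + i \sqrt{2}\right)\right)^{2} \cdot \frac{1}{297} = - 2 \left(-1 + i \sqrt{2}\right)^{2} \cdot \frac{1}{297} = - \frac{2 \left(-1 + i \sqrt{2}\right)^{2}}{297}$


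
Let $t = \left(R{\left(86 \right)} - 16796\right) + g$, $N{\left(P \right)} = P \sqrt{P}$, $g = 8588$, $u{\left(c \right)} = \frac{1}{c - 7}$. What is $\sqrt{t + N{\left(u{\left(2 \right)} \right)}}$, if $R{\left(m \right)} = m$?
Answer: $\frac{\sqrt{-203050 - i \sqrt{5}}}{5} \approx 0.00049623 - 90.122 i$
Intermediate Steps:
$u{\left(c \right)} = \frac{1}{-7 + c}$
$N{\left(P \right)} = P^{\frac{3}{2}}$
$t = -8122$ ($t = \left(86 - 16796\right) + 8588 = -16710 + 8588 = -8122$)
$\sqrt{t + N{\left(u{\left(2 \right)} \right)}} = \sqrt{-8122 + \left(\frac{1}{-7 + 2}\right)^{\frac{3}{2}}} = \sqrt{-8122 + \left(\frac{1}{-5}\right)^{\frac{3}{2}}} = \sqrt{-8122 + \left(- \frac{1}{5}\right)^{\frac{3}{2}}} = \sqrt{-8122 - \frac{i \sqrt{5}}{25}}$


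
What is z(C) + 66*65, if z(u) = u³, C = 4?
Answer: 4354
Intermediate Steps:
z(C) + 66*65 = 4³ + 66*65 = 64 + 4290 = 4354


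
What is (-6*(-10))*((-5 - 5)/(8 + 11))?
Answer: -600/19 ≈ -31.579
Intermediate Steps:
(-6*(-10))*((-5 - 5)/(8 + 11)) = 60*(-10/19) = -600/19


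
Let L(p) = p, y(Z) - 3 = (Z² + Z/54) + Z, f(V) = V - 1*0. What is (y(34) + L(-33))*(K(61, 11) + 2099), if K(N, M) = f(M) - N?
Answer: 21403171/9 ≈ 2.3781e+6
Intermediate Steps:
f(V) = V (f(V) = V + 0 = V)
K(N, M) = M - N
y(Z) = 3 + Z² + 55*Z/54 (y(Z) = 3 + ((Z² + Z/54) + Z) = 3 + (Z² + 55*Z/54) = 3 + Z² + 55*Z/54)
(y(34) + L(-33))*(K(61, 11) + 2099) = ((3 + 34² + (55/54)*34) - 33)*((11 - 1*61) + 2099) = ((3 + 1156 + 935/27) - 33)*((11 - 61) + 2099) = (32228/27 - 33)*(-50 + 2099) = (31337/27)*2049 = 21403171/9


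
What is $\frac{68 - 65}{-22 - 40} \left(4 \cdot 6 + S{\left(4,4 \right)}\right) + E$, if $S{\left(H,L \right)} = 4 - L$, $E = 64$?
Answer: $\frac{1948}{31} \approx 62.839$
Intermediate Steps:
$\frac{68 - 65}{-22 - 40} \left(4 \cdot 6 + S{\left(4,4 \right)}\right) + E = \frac{68 - 65}{-22 - 40} \left(4 \cdot 6 + \left(4 - 4\right)\right) + 64 = \frac{3}{-62} \left(24 + \left(4 - 4\right)\right) + 64 = 3 \left(- \frac{1}{62}\right) \left(24 + 0\right) + 64 = \left(- \frac{3}{62}\right) 24 + 64 = - \frac{36}{31} + 64 = \frac{1948}{31}$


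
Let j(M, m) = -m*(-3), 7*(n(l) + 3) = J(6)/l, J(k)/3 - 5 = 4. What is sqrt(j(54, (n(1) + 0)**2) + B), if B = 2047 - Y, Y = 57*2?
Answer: 5*sqrt(3793)/7 ≈ 43.991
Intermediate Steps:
Y = 114
J(k) = 27 (J(k) = 15 + 3*4 = 15 + 12 = 27)
n(l) = -3 + 27/(7*l) (n(l) = -3 + (27/l)/7 = -3 + 27/(7*l))
j(M, m) = 3*m
B = 1933 (B = 2047 - 1*114 = 2047 - 114 = 1933)
sqrt(j(54, (n(1) + 0)**2) + B) = sqrt(3*((-3 + (27/7)/1) + 0)**2 + 1933) = sqrt(3*((-3 + (27/7)*1) + 0)**2 + 1933) = sqrt(3*((-3 + 27/7) + 0)**2 + 1933) = sqrt(3*(6/7 + 0)**2 + 1933) = sqrt(3*(6/7)**2 + 1933) = sqrt(3*(36/49) + 1933) = sqrt(108/49 + 1933) = sqrt(94825/49) = 5*sqrt(3793)/7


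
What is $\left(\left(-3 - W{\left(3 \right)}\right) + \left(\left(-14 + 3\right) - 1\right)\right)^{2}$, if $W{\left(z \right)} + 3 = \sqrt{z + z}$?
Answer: $\left(12 + \sqrt{6}\right)^{2} \approx 208.79$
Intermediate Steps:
$W{\left(z \right)} = -3 + \sqrt{2} \sqrt{z}$ ($W{\left(z \right)} = -3 + \sqrt{z + z} = -3 + \sqrt{2 z} = -3 + \sqrt{2} \sqrt{z}$)
$\left(\left(-3 - W{\left(3 \right)}\right) + \left(\left(-14 + 3\right) - 1\right)\right)^{2} = \left(\left(-3 - \left(-3 + \sqrt{2} \sqrt{3}\right)\right) + \left(\left(-14 + 3\right) - 1\right)\right)^{2} = \left(\left(-3 - \left(-3 + \sqrt{6}\right)\right) - 12\right)^{2} = \left(\left(-3 + \left(3 - \sqrt{6}\right)\right) - 12\right)^{2} = \left(- \sqrt{6} - 12\right)^{2} = \left(-12 - \sqrt{6}\right)^{2}$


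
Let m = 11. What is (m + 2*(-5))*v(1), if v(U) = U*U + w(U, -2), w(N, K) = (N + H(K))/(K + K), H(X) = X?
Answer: 5/4 ≈ 1.2500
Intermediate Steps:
w(N, K) = (K + N)/(2*K) (w(N, K) = (N + K)/(K + K) = (K + N)/((2*K)) = (K + N)*(1/(2*K)) = (K + N)/(2*K))
v(U) = ½ + U² - U/4 (v(U) = U*U + (½)*(-2 + U)/(-2) = U² + (½)*(-½)*(-2 + U) = U² + (½ - U/4) = ½ + U² - U/4)
(m + 2*(-5))*v(1) = (11 + 2*(-5))*(½ + 1² - ¼*1) = (11 - 10)*(½ + 1 - ¼) = 1*(5/4) = 5/4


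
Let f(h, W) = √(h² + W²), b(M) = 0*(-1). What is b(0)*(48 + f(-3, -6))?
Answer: 0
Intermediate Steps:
b(M) = 0
f(h, W) = √(W² + h²)
b(0)*(48 + f(-3, -6)) = 0*(48 + √((-6)² + (-3)²)) = 0*(48 + √(36 + 9)) = 0*(48 + √45) = 0*(48 + 3*√5) = 0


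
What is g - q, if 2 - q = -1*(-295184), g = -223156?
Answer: 72026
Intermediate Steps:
q = -295182 (q = 2 - (-1)*(-295184) = 2 - 1*295184 = 2 - 295184 = -295182)
g - q = -223156 - 1*(-295182) = -223156 + 295182 = 72026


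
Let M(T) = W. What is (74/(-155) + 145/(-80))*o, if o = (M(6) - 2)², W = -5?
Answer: -278271/2480 ≈ -112.21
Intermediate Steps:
M(T) = -5
o = 49 (o = (-5 - 2)² = (-7)² = 49)
(74/(-155) + 145/(-80))*o = (74/(-155) + 145/(-80))*49 = (74*(-1/155) + 145*(-1/80))*49 = (-74/155 - 29/16)*49 = -5679/2480*49 = -278271/2480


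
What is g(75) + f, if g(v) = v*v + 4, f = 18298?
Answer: 23927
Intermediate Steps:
g(v) = 4 + v**2 (g(v) = v**2 + 4 = 4 + v**2)
g(75) + f = (4 + 75**2) + 18298 = (4 + 5625) + 18298 = 5629 + 18298 = 23927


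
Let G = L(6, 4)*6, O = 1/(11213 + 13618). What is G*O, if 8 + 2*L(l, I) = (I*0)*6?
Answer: -8/8277 ≈ -0.00096653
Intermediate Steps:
O = 1/24831 ≈ 4.0272e-5
L(l, I) = -4 (L(l, I) = -4 + ((I*0)*6)/2 = -4 + (0*6)/2 = -4 + (½)*0 = -4 + 0 = -4)
G = -24 (G = -4*6 = -24)
G*O = -24*1/24831 = -8/8277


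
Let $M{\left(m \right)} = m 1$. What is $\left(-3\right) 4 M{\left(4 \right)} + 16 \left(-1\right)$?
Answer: $-64$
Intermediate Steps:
$M{\left(m \right)} = m$
$\left(-3\right) 4 M{\left(4 \right)} + 16 \left(-1\right) = \left(-3\right) 4 \cdot 4 + 16 \left(-1\right) = \left(-12\right) 4 - 16 = -48 - 16 = -64$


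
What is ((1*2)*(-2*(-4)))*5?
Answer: 80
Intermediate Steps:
((1*2)*(-2*(-4)))*5 = (2*8)*5 = 16*5 = 80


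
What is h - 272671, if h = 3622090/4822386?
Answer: -657460595458/2411193 ≈ -2.7267e+5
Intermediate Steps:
h = 1811045/2411193 (h = 3622090*(1/4822386) = 1811045/2411193 ≈ 0.75110)
h - 272671 = 1811045/2411193 - 272671 = -657460595458/2411193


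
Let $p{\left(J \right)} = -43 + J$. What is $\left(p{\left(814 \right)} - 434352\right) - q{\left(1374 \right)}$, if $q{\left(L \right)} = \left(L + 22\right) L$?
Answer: $-2351685$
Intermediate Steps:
$q{\left(L \right)} = L \left(22 + L\right)$ ($q{\left(L \right)} = \left(22 + L\right) L = L \left(22 + L\right)$)
$\left(p{\left(814 \right)} - 434352\right) - q{\left(1374 \right)} = \left(\left(-43 + 814\right) - 434352\right) - 1374 \left(22 + 1374\right) = \left(771 - 434352\right) - 1374 \cdot 1396 = -433581 - 1918104 = -2351685$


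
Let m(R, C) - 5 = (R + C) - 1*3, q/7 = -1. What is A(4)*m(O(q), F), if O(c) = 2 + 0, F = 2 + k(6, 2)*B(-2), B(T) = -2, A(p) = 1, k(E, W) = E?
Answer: -6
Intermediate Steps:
q = -7 (q = 7*(-1) = -7)
F = -10 (F = 2 + 6*(-2) = 2 - 12 = -10)
O(c) = 2
m(R, C) = 2 + C + R (m(R, C) = 5 + ((R + C) - 1*3) = 5 + ((C + R) - 3) = 5 + (-3 + C + R) = 2 + C + R)
A(4)*m(O(q), F) = 1*(2 - 10 + 2) = 1*(-6) = -6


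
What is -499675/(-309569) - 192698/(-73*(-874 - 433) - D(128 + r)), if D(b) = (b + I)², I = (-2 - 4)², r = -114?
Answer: -1017540249/2212489643 ≈ -0.45991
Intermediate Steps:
I = 36 (I = (-6)² = 36)
D(b) = (36 + b)² (D(b) = (b + 36)² = (36 + b)²)
-499675/(-309569) - 192698/(-73*(-874 - 433) - D(128 + r)) = -499675/(-309569) - 192698/(-73*(-874 - 433) - (36 + (128 - 114))²) = -499675*(-1/309569) - 192698/(-73*(-1307) - (36 + 14)²) = 499675/309569 - 192698/(95411 - 1*50²) = 499675/309569 - 192698/(95411 - 1*2500) = 499675/309569 - 192698/(95411 - 2500) = 499675/309569 - 192698/92911 = -1017540249/2212489643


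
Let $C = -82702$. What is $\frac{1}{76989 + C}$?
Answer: $- \frac{1}{5713} \approx -0.00017504$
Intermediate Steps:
$\frac{1}{76989 + C} = \frac{1}{76989 - 82702} = \frac{1}{-5713} = - \frac{1}{5713}$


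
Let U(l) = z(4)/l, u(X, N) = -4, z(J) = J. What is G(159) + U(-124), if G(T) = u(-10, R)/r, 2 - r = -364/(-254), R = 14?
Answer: -3955/558 ≈ -7.0878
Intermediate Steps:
r = 72/127 (r = 2 - (-364)/(-254) = 2 - (-364)*(-1)/254 = 2 - 1*182/127 = 2 - 182/127 = 72/127 ≈ 0.56693)
G(T) = -127/18 (G(T) = -4/72/127 = -4*127/72 = -127/18)
U(l) = 4/l
G(159) + U(-124) = -127/18 + 4/(-124) = -127/18 + 4*(-1/124) = -127/18 - 1/31 = -3955/558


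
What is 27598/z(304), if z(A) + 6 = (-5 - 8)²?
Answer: 27598/163 ≈ 169.31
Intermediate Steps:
z(A) = 163 (z(A) = -6 + (-5 - 8)² = -6 + (-13)² = -6 + 169 = 163)
27598/z(304) = 27598/163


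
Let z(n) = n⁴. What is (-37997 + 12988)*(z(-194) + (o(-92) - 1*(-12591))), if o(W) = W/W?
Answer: -35424775529792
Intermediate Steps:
o(W) = 1
(-37997 + 12988)*(z(-194) + (o(-92) - 1*(-12591))) = (-37997 + 12988)*((-194)⁴ + (1 - 1*(-12591))) = -25009*(1416468496 + (1 + 12591)) = -25009*(1416468496 + 12592) = -25009*1416481088 = -35424775529792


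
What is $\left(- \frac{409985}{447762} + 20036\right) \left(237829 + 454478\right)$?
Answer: $\frac{295745290419249}{21322} \approx 1.387 \cdot 10^{10}$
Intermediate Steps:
$\left(- \frac{409985}{447762} + 20036\right) \left(237829 + 454478\right) = \left(\left(-409985\right) \frac{1}{447762} + 20036\right) 692307 = \left(- \frac{409985}{447762} + 20036\right) 692307 = \frac{8970949447}{447762} \cdot 692307 = \frac{295745290419249}{21322}$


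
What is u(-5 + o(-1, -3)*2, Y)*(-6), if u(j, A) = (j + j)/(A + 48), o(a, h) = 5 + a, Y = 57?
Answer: -12/35 ≈ -0.34286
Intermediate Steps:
u(j, A) = 2*j/(48 + A) (u(j, A) = (2*j)/(48 + A) = 2*j/(48 + A))
u(-5 + o(-1, -3)*2, Y)*(-6) = (2*(-5 + (5 - 1)*2)/(48 + 57))*(-6) = (2*(-5 + 4*2)/105)*(-6) = (2*(-5 + 8)*(1/105))*(-6) = (2*3*(1/105))*(-6) = (2/35)*(-6) = -12/35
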